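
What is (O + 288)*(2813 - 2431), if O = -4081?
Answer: -1448926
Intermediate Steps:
(O + 288)*(2813 - 2431) = (-4081 + 288)*(2813 - 2431) = -3793*382 = -1448926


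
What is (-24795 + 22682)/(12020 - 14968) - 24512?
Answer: -72259263/2948 ≈ -24511.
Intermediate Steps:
(-24795 + 22682)/(12020 - 14968) - 24512 = -2113/(-2948) - 24512 = -2113*(-1/2948) - 24512 = 2113/2948 - 24512 = -72259263/2948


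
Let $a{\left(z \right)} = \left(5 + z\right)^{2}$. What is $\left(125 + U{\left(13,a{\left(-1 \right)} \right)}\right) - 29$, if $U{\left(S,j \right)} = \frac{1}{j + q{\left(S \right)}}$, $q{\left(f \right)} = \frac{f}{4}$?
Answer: $\frac{7396}{77} \approx 96.052$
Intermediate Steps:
$q{\left(f \right)} = \frac{f}{4}$ ($q{\left(f \right)} = f \frac{1}{4} = \frac{f}{4}$)
$U{\left(S,j \right)} = \frac{1}{j + \frac{S}{4}}$
$\left(125 + U{\left(13,a{\left(-1 \right)} \right)}\right) - 29 = \left(125 + \frac{4}{13 + 4 \left(5 - 1\right)^{2}}\right) - 29 = \left(125 + \frac{4}{13 + 4 \cdot 4^{2}}\right) - 29 = \left(125 + \frac{4}{13 + 4 \cdot 16}\right) - 29 = \left(125 + \frac{4}{13 + 64}\right) - 29 = \left(125 + \frac{4}{77}\right) - 29 = \frac{9629}{77} - 29 = \frac{7396}{77}$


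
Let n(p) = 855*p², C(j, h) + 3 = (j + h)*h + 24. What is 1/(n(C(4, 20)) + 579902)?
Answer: 1/215185757 ≈ 4.6471e-9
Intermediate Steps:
C(j, h) = 21 + h*(h + j) (C(j, h) = -3 + ((j + h)*h + 24) = -3 + ((h + j)*h + 24) = -3 + (h*(h + j) + 24) = -3 + (24 + h*(h + j)) = 21 + h*(h + j))
1/(n(C(4, 20)) + 579902) = 1/(855*(21 + 20² + 20*4)² + 579902) = 1/(855*(21 + 400 + 80)² + 579902) = 1/(855*501² + 579902) = 1/(855*251001 + 579902) = 1/(214605855 + 579902) = 1/215185757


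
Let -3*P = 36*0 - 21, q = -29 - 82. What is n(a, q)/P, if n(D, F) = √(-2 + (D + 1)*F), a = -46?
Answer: √4993/7 ≈ 10.094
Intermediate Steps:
q = -111
n(D, F) = √(-2 + F*(1 + D)) (n(D, F) = √(-2 + (1 + D)*F) = √(-2 + F*(1 + D)))
P = 7 (P = -(36*0 - 21)/3 = -(0 - 21)/3 = -⅓*(-21) = 7)
n(a, q)/P = √(-2 - 111 - 46*(-111))/7 = √(-2 - 111 + 5106)*(⅐) = √4993*(⅐) = √4993/7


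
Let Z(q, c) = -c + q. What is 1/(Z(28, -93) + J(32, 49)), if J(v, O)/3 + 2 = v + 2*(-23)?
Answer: 1/73 ≈ 0.013699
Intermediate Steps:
J(v, O) = -144 + 3*v (J(v, O) = -6 + 3*(v + 2*(-23)) = -6 + 3*(v - 46) = -6 + 3*(-46 + v) = -6 + (-138 + 3*v) = -144 + 3*v)
Z(q, c) = q - c
1/(Z(28, -93) + J(32, 49)) = 1/((28 - 1*(-93)) + (-144 + 3*32)) = 1/((28 + 93) + (-144 + 96)) = 1/(121 - 48) = 1/73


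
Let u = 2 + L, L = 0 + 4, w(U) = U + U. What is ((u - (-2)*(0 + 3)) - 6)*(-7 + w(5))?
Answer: 18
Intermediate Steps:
w(U) = 2*U
L = 4
u = 6 (u = 2 + 4 = 6)
((u - (-2)*(0 + 3)) - 6)*(-7 + w(5)) = ((6 - (-2)*(0 + 3)) - 6)*(-7 + 2*5) = ((6 - (-2)*3) - 6)*(-7 + 10) = ((6 - 1*(-6)) - 6)*3 = ((6 + 6) - 6)*3 = (12 - 6)*3 = 6*3 = 18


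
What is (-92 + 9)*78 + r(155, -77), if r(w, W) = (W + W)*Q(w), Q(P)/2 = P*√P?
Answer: -6474 - 47740*√155 ≈ -6.0083e+5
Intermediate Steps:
Q(P) = 2*P^(3/2) (Q(P) = 2*(P*√P) = 2*P^(3/2))
r(w, W) = 4*W*w^(3/2) (r(w, W) = (W + W)*(2*w^(3/2)) = (2*W)*(2*w^(3/2)) = 4*W*w^(3/2))
(-92 + 9)*78 + r(155, -77) = (-92 + 9)*78 + 4*(-77)*155^(3/2) = -83*78 + 4*(-77)*(155*√155) = -6474 - 47740*√155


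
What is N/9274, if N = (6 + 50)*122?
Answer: 3416/4637 ≈ 0.73668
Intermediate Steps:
N = 6832 (N = 56*122 = 6832)
N/9274 = 6832/9274 = 6832*(1/9274) = 3416/4637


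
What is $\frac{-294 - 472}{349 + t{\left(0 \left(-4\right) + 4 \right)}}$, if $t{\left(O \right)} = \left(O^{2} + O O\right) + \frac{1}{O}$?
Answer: $- \frac{3064}{1525} \approx -2.0092$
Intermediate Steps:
$t{\left(O \right)} = \frac{1}{O} + 2 O^{2}$ ($t{\left(O \right)} = \left(O^{2} + O^{2}\right) + \frac{1}{O} = 2 O^{2} + \frac{1}{O} = \frac{1}{O} + 2 O^{2}$)
$\frac{-294 - 472}{349 + t{\left(0 \left(-4\right) + 4 \right)}} = \frac{-294 - 472}{349 + \frac{1 + 2 \left(0 \left(-4\right) + 4\right)^{3}}{0 \left(-4\right) + 4}} = - \frac{766}{349 + \frac{1 + 2 \left(0 + 4\right)^{3}}{0 + 4}} = - \frac{766}{349 + \frac{1 + 2 \cdot 4^{3}}{4}} = - \frac{766}{349 + \frac{1 + 2 \cdot 64}{4}} = - \frac{766}{349 + \frac{1 + 128}{4}} = - \frac{766}{349 + \frac{1}{4} \cdot 129} = - \frac{766}{349 + \frac{129}{4}} = - \frac{766}{\frac{1525}{4}} = \left(-766\right) \frac{4}{1525} = - \frac{3064}{1525}$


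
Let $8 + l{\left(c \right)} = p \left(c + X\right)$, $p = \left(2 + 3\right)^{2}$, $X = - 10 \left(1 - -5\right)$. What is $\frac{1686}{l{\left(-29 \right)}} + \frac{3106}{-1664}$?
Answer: $- \frac{4870601}{1857856} \approx -2.6216$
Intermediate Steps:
$X = -60$ ($X = - 10 \left(1 + 5\right) = \left(-10\right) 6 = -60$)
$p = 25$ ($p = 5^{2} = 25$)
$l{\left(c \right)} = -1508 + 25 c$ ($l{\left(c \right)} = -8 + 25 \left(c - 60\right) = -8 + 25 \left(-60 + c\right) = -8 + \left(-1500 + 25 c\right) = -1508 + 25 c$)
$\frac{1686}{l{\left(-29 \right)}} + \frac{3106}{-1664} = \frac{1686}{-1508 + 25 \left(-29\right)} + \frac{3106}{-1664} = \frac{1686}{-1508 - 725} + 3106 \left(- \frac{1}{1664}\right) = \frac{1686}{-2233} - \frac{1553}{832} = 1686 \left(- \frac{1}{2233}\right) - \frac{1553}{832} = - \frac{1686}{2233} - \frac{1553}{832} = - \frac{4870601}{1857856}$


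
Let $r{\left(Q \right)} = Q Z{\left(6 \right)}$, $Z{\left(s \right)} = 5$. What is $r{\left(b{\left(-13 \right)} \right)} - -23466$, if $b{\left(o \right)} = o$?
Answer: $23401$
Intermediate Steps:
$r{\left(Q \right)} = 5 Q$ ($r{\left(Q \right)} = Q 5 = 5 Q$)
$r{\left(b{\left(-13 \right)} \right)} - -23466 = 5 \left(-13\right) - -23466 = -65 + 23466 = 23401$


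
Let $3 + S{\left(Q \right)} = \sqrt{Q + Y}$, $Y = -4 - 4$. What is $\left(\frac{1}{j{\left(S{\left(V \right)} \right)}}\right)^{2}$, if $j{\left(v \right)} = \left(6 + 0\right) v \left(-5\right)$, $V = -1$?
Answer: $\frac{i}{16200} \approx 6.1728 \cdot 10^{-5} i$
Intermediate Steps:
$Y = -8$ ($Y = -4 - 4 = -8$)
$S{\left(Q \right)} = -3 + \sqrt{-8 + Q}$ ($S{\left(Q \right)} = -3 + \sqrt{Q - 8} = -3 + \sqrt{-8 + Q}$)
$j{\left(v \right)} = - 30 v$ ($j{\left(v \right)} = 6 v \left(-5\right) = - 30 v$)
$\left(\frac{1}{j{\left(S{\left(V \right)} \right)}}\right)^{2} = \left(\frac{1}{\left(-30\right) \left(-3 + \sqrt{-8 - 1}\right)}\right)^{2} = \left(\frac{1}{\left(-30\right) \left(-3 + \sqrt{-9}\right)}\right)^{2} = \left(\frac{1}{\left(-30\right) \left(-3 + 3 i\right)}\right)^{2} = \left(\frac{1}{90 - 90 i}\right)^{2} = \left(\frac{90 + 90 i}{16200}\right)^{2} = \frac{\left(90 + 90 i\right)^{2}}{262440000}$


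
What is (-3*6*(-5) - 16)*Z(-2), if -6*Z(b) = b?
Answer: 74/3 ≈ 24.667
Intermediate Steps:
Z(b) = -b/6
(-3*6*(-5) - 16)*Z(-2) = (-3*6*(-5) - 16)*(-1/6*(-2)) = (-18*(-5) - 16)*(1/3) = (90 - 16)*(1/3) = 74*(1/3) = 74/3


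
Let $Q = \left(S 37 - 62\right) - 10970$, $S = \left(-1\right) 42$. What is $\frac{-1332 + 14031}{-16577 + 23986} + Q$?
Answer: $- \frac{93236975}{7409} \approx -12584.0$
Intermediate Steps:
$S = -42$
$Q = -12586$ ($Q = \left(\left(-42\right) 37 - 62\right) - 10970 = \left(-1554 - 62\right) - 10970 = -1616 - 10970 = -12586$)
$\frac{-1332 + 14031}{-16577 + 23986} + Q = \frac{-1332 + 14031}{-16577 + 23986} - 12586 = \frac{12699}{7409} - 12586 = - \frac{93236975}{7409}$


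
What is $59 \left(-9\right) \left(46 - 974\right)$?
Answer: $492768$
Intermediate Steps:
$59 \left(-9\right) \left(46 - 974\right) = \left(-531\right) \left(-928\right) = 492768$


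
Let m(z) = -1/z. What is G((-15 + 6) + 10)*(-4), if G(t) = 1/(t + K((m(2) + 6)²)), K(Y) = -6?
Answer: ⅘ ≈ 0.80000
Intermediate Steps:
G(t) = 1/(-6 + t) (G(t) = 1/(t - 6) = 1/(-6 + t))
G((-15 + 6) + 10)*(-4) = -4/(-6 + ((-15 + 6) + 10)) = -4/(-6 + (-9 + 10)) = -4/(-6 + 1) = -4/(-5) = -⅕*(-4) = ⅘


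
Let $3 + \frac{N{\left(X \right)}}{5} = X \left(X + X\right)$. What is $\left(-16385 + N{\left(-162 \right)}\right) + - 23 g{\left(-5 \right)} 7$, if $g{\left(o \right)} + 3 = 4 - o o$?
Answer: $249904$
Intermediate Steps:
$g{\left(o \right)} = 1 - o^{2}$ ($g{\left(o \right)} = -3 - \left(-4 + o o\right) = -3 - \left(-4 + o^{2}\right) = 1 - o^{2}$)
$N{\left(X \right)} = -15 + 10 X^{2}$ ($N{\left(X \right)} = -15 + 5 X \left(X + X\right) = -15 + 5 X 2 X = -15 + 5 \cdot 2 X^{2} = -15 + 10 X^{2}$)
$\left(-16385 + N{\left(-162 \right)}\right) + - 23 g{\left(-5 \right)} 7 = \left(-16385 - \left(15 - 10 \left(-162\right)^{2}\right)\right) + - 23 \left(1 - \left(-5\right)^{2}\right) 7 = \left(-16385 + \left(-15 + 10 \cdot 26244\right)\right) + - 23 \left(1 - 25\right) 7 = \left(-16385 + \left(-15 + 262440\right)\right) + - 23 \left(1 - 25\right) 7 = \left(-16385 + 262425\right) + \left(-23\right) \left(-24\right) 7 = 246040 + 552 \cdot 7 = 246040 + 3864 = 249904$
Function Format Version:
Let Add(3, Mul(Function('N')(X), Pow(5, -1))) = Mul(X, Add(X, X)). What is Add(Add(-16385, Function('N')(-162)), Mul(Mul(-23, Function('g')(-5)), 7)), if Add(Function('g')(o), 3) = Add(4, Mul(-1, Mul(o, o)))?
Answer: 249904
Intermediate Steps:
Function('g')(o) = Add(1, Mul(-1, Pow(o, 2))) (Function('g')(o) = Add(-3, Add(4, Mul(-1, Mul(o, o)))) = Add(-3, Add(4, Mul(-1, Pow(o, 2)))) = Add(1, Mul(-1, Pow(o, 2))))
Function('N')(X) = Add(-15, Mul(10, Pow(X, 2))) (Function('N')(X) = Add(-15, Mul(5, Mul(X, Add(X, X)))) = Add(-15, Mul(5, Mul(X, Mul(2, X)))) = Add(-15, Mul(5, Mul(2, Pow(X, 2)))) = Add(-15, Mul(10, Pow(X, 2))))
Add(Add(-16385, Function('N')(-162)), Mul(Mul(-23, Function('g')(-5)), 7)) = Add(Add(-16385, Add(-15, Mul(10, Pow(-162, 2)))), Mul(Mul(-23, Add(1, Mul(-1, Pow(-5, 2)))), 7)) = Add(Add(-16385, Add(-15, Mul(10, 26244))), Mul(Mul(-23, Add(1, Mul(-1, 25))), 7)) = Add(Add(-16385, Add(-15, 262440)), Mul(Mul(-23, Add(1, -25)), 7)) = Add(Add(-16385, 262425), Mul(Mul(-23, -24), 7)) = Add(246040, Mul(552, 7)) = Add(246040, 3864) = 249904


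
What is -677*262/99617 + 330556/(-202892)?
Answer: -17229190665/5052873091 ≈ -3.4098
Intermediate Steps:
-677*262/99617 + 330556/(-202892) = -177374*1/99617 + 330556*(-1/202892) = -177374/99617 - 82639/50723 = -17229190665/5052873091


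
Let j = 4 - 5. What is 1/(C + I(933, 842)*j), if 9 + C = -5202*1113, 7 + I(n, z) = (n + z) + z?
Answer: -1/5792445 ≈ -1.7264e-7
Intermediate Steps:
I(n, z) = -7 + n + 2*z (I(n, z) = -7 + ((n + z) + z) = -7 + (n + 2*z) = -7 + n + 2*z)
C = -5789835 (C = -9 - 5202*1113 = -9 - 5789826 = -5789835)
j = -1
1/(C + I(933, 842)*j) = 1/(-5789835 + (-7 + 933 + 2*842)*(-1)) = 1/(-5789835 + (-7 + 933 + 1684)*(-1)) = 1/(-5789835 + 2610*(-1)) = 1/(-5789835 - 2610) = 1/(-5792445) = -1/5792445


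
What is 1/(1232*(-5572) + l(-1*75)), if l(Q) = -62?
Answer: -1/6864766 ≈ -1.4567e-7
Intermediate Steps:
1/(1232*(-5572) + l(-1*75)) = 1/(1232*(-5572) - 62) = 1/(-6864704 - 62) = 1/(-6864766) = -1/6864766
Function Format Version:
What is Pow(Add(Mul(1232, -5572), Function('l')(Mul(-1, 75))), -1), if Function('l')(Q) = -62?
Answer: Rational(-1, 6864766) ≈ -1.4567e-7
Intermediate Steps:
Pow(Add(Mul(1232, -5572), Function('l')(Mul(-1, 75))), -1) = Pow(Add(Mul(1232, -5572), -62), -1) = Pow(Add(-6864704, -62), -1) = Pow(-6864766, -1) = Rational(-1, 6864766)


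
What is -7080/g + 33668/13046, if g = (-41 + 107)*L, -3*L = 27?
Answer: 77386/5337 ≈ 14.500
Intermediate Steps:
L = -9 (L = -⅓*27 = -9)
g = -594 (g = (-41 + 107)*(-9) = 66*(-9) = -594)
-7080/g + 33668/13046 = -7080/(-594) + 33668/13046 = -7080*(-1/594) + 33668*(1/13046) = 1180/99 + 16834/6523 = 77386/5337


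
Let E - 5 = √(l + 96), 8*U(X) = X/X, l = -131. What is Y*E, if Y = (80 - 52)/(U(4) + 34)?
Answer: 160/39 + 32*I*√35/39 ≈ 4.1026 + 4.8542*I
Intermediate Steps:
U(X) = ⅛ (U(X) = (X/X)/8 = (⅛)*1 = ⅛)
E = 5 + I*√35 (E = 5 + √(-131 + 96) = 5 + √(-35) = 5 + I*√35 ≈ 5.0 + 5.9161*I)
Y = 32/39 (Y = (80 - 52)/(⅛ + 34) = 28/(273/8) = 28*(8/273) = 32/39 ≈ 0.82051)
Y*E = 32*(5 + I*√35)/39 = 160/39 + 32*I*√35/39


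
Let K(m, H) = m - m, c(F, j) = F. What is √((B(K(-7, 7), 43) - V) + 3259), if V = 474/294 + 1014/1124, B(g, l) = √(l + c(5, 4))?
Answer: √(50398530762 + 61905424*√3)/3934 ≈ 57.126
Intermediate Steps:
K(m, H) = 0
B(g, l) = √(5 + l) (B(g, l) = √(l + 5) = √(5 + l))
V = 69241/27538 (V = 474*(1/294) + 1014*(1/1124) = 79/49 + 507/562 = 69241/27538 ≈ 2.5144)
√((B(K(-7, 7), 43) - V) + 3259) = √((√(5 + 43) - 1*69241/27538) + 3259) = √((√48 - 69241/27538) + 3259) = √((4*√3 - 69241/27538) + 3259) = √((-69241/27538 + 4*√3) + 3259) = √(89677101/27538 + 4*√3)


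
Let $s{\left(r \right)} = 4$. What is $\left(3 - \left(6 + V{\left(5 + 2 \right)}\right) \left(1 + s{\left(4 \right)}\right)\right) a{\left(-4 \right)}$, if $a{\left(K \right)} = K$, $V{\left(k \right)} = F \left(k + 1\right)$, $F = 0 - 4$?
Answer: $-532$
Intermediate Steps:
$F = -4$
$V{\left(k \right)} = -4 - 4 k$ ($V{\left(k \right)} = - 4 \left(k + 1\right) = - 4 \left(1 + k\right) = -4 - 4 k$)
$\left(3 - \left(6 + V{\left(5 + 2 \right)}\right) \left(1 + s{\left(4 \right)}\right)\right) a{\left(-4 \right)} = \left(3 - \left(6 - \left(4 + 4 \left(5 + 2\right)\right)\right) \left(1 + 4\right)\right) \left(-4\right) = \left(3 - \left(6 - 32\right) 5\right) \left(-4\right) = \left(3 - \left(-26\right) 5\right) \left(-4\right) = \left(3 - -130\right) \left(-4\right) = \left(3 + 130\right) \left(-4\right) = 133 \left(-4\right) = -532$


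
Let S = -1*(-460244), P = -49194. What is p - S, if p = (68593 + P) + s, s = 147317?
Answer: -293528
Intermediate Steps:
S = 460244
p = 166716 (p = (68593 - 49194) + 147317 = 19399 + 147317 = 166716)
p - S = 166716 - 1*460244 = 166716 - 460244 = -293528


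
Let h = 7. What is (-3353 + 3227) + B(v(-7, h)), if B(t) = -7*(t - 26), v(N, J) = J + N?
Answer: 56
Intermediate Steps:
B(t) = 182 - 7*t (B(t) = -7*(-26 + t) = 182 - 7*t)
(-3353 + 3227) + B(v(-7, h)) = (-3353 + 3227) + (182 - 7*(7 - 7)) = -126 + (182 - 7*0) = -126 + (182 + 0) = -126 + 182 = 56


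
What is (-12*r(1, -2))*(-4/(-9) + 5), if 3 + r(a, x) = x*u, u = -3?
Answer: -196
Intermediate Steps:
r(a, x) = -3 - 3*x (r(a, x) = -3 + x*(-3) = -3 - 3*x)
(-12*r(1, -2))*(-4/(-9) + 5) = (-12*(-3 - 3*(-2)))*(-4/(-9) + 5) = (-12*(-3 + 6))*(-4*(-⅑) + 5) = (-12*3)*(4/9 + 5) = -36*49/9 = -196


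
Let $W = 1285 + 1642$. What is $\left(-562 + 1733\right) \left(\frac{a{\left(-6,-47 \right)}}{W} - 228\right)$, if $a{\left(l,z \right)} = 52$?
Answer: $- \frac{781412984}{2927} \approx -2.6697 \cdot 10^{5}$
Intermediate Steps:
$W = 2927$
$\left(-562 + 1733\right) \left(\frac{a{\left(-6,-47 \right)}}{W} - 228\right) = \left(-562 + 1733\right) \left(\frac{52}{2927} - 228\right) = 1171 \left(52 \cdot \frac{1}{2927} - 228\right) = 1171 \left(\frac{52}{2927} - 228\right) = 1171 \left(- \frac{667304}{2927}\right) = - \frac{781412984}{2927}$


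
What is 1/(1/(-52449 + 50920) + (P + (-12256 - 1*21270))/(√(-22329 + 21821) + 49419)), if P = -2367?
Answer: 1529*(-2*√127 + 49419*I)/(2*(√127 - 27464908*I)) ≈ -1.3756 - 0.00062682*I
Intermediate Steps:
1/(1/(-52449 + 50920) + (P + (-12256 - 1*21270))/(√(-22329 + 21821) + 49419)) = 1/(1/(-52449 + 50920) + (-2367 + (-12256 - 1*21270))/(√(-22329 + 21821) + 49419)) = 1/(1/(-1529) + (-2367 + (-12256 - 21270))/(√(-508) + 49419)) = 1/(-1/1529 + (-2367 - 33526)/(2*I*√127 + 49419)) = 1/(-1/1529 - 35893/(49419 + 2*I*√127))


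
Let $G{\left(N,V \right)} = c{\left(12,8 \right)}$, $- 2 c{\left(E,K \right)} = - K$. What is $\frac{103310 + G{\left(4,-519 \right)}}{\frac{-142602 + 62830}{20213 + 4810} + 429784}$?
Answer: $\frac{1292613111}{5377202630} \approx 0.24039$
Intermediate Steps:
$c{\left(E,K \right)} = \frac{K}{2}$ ($c{\left(E,K \right)} = - \frac{\left(-1\right) K}{2} = \frac{K}{2}$)
$G{\left(N,V \right)} = 4$ ($G{\left(N,V \right)} = \frac{1}{2} \cdot 8 = 4$)
$\frac{103310 + G{\left(4,-519 \right)}}{\frac{-142602 + 62830}{20213 + 4810} + 429784} = \frac{103310 + 4}{\frac{-142602 + 62830}{20213 + 4810} + 429784} = \frac{103314}{- \frac{79772}{25023} + 429784} = \frac{103314}{\frac{10754405260}{25023}} = 103314 \cdot \frac{25023}{10754405260} = \frac{1292613111}{5377202630}$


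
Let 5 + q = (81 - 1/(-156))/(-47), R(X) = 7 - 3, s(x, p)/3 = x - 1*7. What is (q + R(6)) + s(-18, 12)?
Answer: -569869/7332 ≈ -77.724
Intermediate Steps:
s(x, p) = -21 + 3*x (s(x, p) = 3*(x - 1*7) = 3*(x - 7) = 3*(-7 + x) = -21 + 3*x)
R(X) = 4
q = -49297/7332 (q = -5 + (81 - 1/(-156))/(-47) = -5 + (81 - 1*(-1/156))*(-1/47) = -5 + (81 + 1/156)*(-1/47) = -5 + (12637/156)*(-1/47) = -5 - 12637/7332 = -49297/7332 ≈ -6.7235)
(q + R(6)) + s(-18, 12) = (-49297/7332 + 4) + (-21 + 3*(-18)) = -19969/7332 + (-21 - 54) = -19969/7332 - 75 = -569869/7332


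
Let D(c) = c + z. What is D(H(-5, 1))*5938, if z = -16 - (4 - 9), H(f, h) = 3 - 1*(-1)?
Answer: -41566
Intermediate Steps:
H(f, h) = 4 (H(f, h) = 3 + 1 = 4)
z = -11 (z = -16 - 1*(-5) = -16 + 5 = -11)
D(c) = -11 + c (D(c) = c - 11 = -11 + c)
D(H(-5, 1))*5938 = (-11 + 4)*5938 = -7*5938 = -41566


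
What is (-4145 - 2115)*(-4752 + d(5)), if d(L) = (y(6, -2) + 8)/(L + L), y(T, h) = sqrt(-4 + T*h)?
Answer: 29742512 - 2504*I ≈ 2.9743e+7 - 2504.0*I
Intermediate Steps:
d(L) = (8 + 4*I)/(2*L) (d(L) = (sqrt(-4 + 6*(-2)) + 8)/(L + L) = (sqrt(-4 - 12) + 8)/((2*L)) = (sqrt(-16) + 8)*(1/(2*L)) = (4*I + 8)*(1/(2*L)) = (8 + 4*I)*(1/(2*L)) = (8 + 4*I)/(2*L))
(-4145 - 2115)*(-4752 + d(5)) = (-4145 - 2115)*(-4752 + 2*(2 + I)/5) = -6260*(-4752 + 2*(1/5)*(2 + I)) = -6260*(-4752 + (4/5 + 2*I/5)) = -6260*(-23756/5 + 2*I/5) = 29742512 - 2504*I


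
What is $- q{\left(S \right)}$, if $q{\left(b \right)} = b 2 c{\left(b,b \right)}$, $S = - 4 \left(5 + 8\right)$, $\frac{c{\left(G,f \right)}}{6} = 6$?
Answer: $3744$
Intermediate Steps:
$c{\left(G,f \right)} = 36$ ($c{\left(G,f \right)} = 6 \cdot 6 = 36$)
$S = -52$ ($S = \left(-4\right) 13 = -52$)
$q{\left(b \right)} = 72 b$ ($q{\left(b \right)} = b 2 \cdot 36 = 2 b 36 = 72 b$)
$- q{\left(S \right)} = - 72 \left(-52\right) = \left(-1\right) \left(-3744\right) = 3744$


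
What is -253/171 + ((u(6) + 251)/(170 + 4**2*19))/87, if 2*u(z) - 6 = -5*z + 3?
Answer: -2309353/1567044 ≈ -1.4737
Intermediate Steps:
u(z) = 9/2 - 5*z/2 (u(z) = 3 + (-5*z + 3)/2 = 3 + (3 - 5*z)/2 = 3 + (3/2 - 5*z/2) = 9/2 - 5*z/2)
-253/171 + ((u(6) + 251)/(170 + 4**2*19))/87 = -253/171 + (((9/2 - 5/2*6) + 251)/(170 + 4**2*19))/87 = -253*1/171 + (((9/2 - 15) + 251)/(170 + 16*19))*(1/87) = -253/171 + ((-21/2 + 251)/(170 + 304))*(1/87) = -253/171 + ((481/2)/474)*(1/87) = -253/171 + ((481/2)*(1/474))*(1/87) = -253/171 + (481/948)*(1/87) = -253/171 + 481/82476 = -2309353/1567044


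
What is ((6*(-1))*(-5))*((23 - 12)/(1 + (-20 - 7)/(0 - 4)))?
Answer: 1320/31 ≈ 42.581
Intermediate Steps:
((6*(-1))*(-5))*((23 - 12)/(1 + (-20 - 7)/(0 - 4))) = (-6*(-5))*(11/(1 - 27/(-4))) = 30*(11/(1 - 27*(-¼))) = 30*(11/(1 + 27/4)) = 30*(11/(31/4)) = 30*(11*(4/31)) = 30*(44/31) = 1320/31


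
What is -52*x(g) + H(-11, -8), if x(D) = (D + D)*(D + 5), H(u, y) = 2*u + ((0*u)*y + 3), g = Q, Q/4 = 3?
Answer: -21235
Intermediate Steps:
Q = 12 (Q = 4*3 = 12)
g = 12
H(u, y) = 3 + 2*u (H(u, y) = 2*u + (0*y + 3) = 2*u + (0 + 3) = 2*u + 3 = 3 + 2*u)
x(D) = 2*D*(5 + D) (x(D) = (2*D)*(5 + D) = 2*D*(5 + D))
-52*x(g) + H(-11, -8) = -104*12*(5 + 12) + (3 + 2*(-11)) = -104*12*17 + (3 - 22) = -52*408 - 19 = -21216 - 19 = -21235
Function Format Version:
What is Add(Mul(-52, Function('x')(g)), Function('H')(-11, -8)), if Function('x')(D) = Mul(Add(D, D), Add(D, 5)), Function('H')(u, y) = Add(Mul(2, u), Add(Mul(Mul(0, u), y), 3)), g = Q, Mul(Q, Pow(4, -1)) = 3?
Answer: -21235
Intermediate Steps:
Q = 12 (Q = Mul(4, 3) = 12)
g = 12
Function('H')(u, y) = Add(3, Mul(2, u)) (Function('H')(u, y) = Add(Mul(2, u), Add(Mul(0, y), 3)) = Add(Mul(2, u), Add(0, 3)) = Add(Mul(2, u), 3) = Add(3, Mul(2, u)))
Function('x')(D) = Mul(2, D, Add(5, D)) (Function('x')(D) = Mul(Mul(2, D), Add(5, D)) = Mul(2, D, Add(5, D)))
Add(Mul(-52, Function('x')(g)), Function('H')(-11, -8)) = Add(Mul(-52, Mul(2, 12, Add(5, 12))), Add(3, Mul(2, -11))) = Add(Mul(-52, Mul(2, 12, 17)), Add(3, -22)) = Add(Mul(-52, 408), -19) = Add(-21216, -19) = -21235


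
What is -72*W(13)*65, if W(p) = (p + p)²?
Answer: -3163680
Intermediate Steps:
W(p) = 4*p² (W(p) = (2*p)² = 4*p²)
-72*W(13)*65 = -288*13²*65 = -288*169*65 = -72*676*65 = -48672*65 = -3163680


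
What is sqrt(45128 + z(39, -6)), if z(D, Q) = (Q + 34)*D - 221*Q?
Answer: sqrt(47546) ≈ 218.05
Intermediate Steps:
z(D, Q) = -221*Q + D*(34 + Q) (z(D, Q) = (34 + Q)*D - 221*Q = D*(34 + Q) - 221*Q = -221*Q + D*(34 + Q))
sqrt(45128 + z(39, -6)) = sqrt(45128 + (-221*(-6) + 34*39 + 39*(-6))) = sqrt(45128 + (1326 + 1326 - 234)) = sqrt(45128 + 2418) = sqrt(47546)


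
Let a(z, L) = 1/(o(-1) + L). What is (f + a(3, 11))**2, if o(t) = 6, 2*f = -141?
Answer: 5736025/1156 ≈ 4962.0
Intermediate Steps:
f = -141/2 (f = (1/2)*(-141) = -141/2 ≈ -70.500)
a(z, L) = 1/(6 + L)
(f + a(3, 11))**2 = (-141/2 + 1/(6 + 11))**2 = (-141/2 + 1/17)**2 = (-2395/34)**2 = 5736025/1156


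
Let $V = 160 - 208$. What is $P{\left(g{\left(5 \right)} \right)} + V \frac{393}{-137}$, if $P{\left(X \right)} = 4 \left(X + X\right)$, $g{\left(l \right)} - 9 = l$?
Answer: $\frac{34208}{137} \approx 249.69$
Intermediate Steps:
$g{\left(l \right)} = 9 + l$
$V = -48$ ($V = 160 - 208 = -48$)
$P{\left(X \right)} = 8 X$ ($P{\left(X \right)} = 4 \cdot 2 X = 8 X$)
$P{\left(g{\left(5 \right)} \right)} + V \frac{393}{-137} = 8 \left(9 + 5\right) - 48 \frac{393}{-137} = 8 \cdot 14 - 48 \cdot 393 \left(- \frac{1}{137}\right) = 112 - - \frac{18864}{137} = 112 + \frac{18864}{137} = \frac{34208}{137}$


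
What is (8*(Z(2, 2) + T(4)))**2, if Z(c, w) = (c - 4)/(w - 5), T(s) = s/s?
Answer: 1600/9 ≈ 177.78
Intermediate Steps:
T(s) = 1
Z(c, w) = (-4 + c)/(-5 + w)
(8*(Z(2, 2) + T(4)))**2 = (8*((-4 + 2)/(-5 + 2) + 1))**2 = (8*(-2/(-3) + 1))**2 = (8*(-1/3*(-2) + 1))**2 = (8*(2/3 + 1))**2 = (8*(5/3))**2 = (40/3)**2 = 1600/9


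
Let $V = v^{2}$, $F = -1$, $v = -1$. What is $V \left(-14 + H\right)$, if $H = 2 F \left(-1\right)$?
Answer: $-12$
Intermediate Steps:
$H = 2$ ($H = 2 \left(-1\right) \left(-1\right) = \left(-2\right) \left(-1\right) = 2$)
$V = 1$ ($V = \left(-1\right)^{2} = 1$)
$V \left(-14 + H\right) = 1 \left(-14 + 2\right) = 1 \left(-12\right) = -12$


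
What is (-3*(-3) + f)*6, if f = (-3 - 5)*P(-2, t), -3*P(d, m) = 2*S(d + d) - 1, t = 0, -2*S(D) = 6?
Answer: -58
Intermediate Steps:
S(D) = -3 (S(D) = -1/2*6 = -3)
P(d, m) = 7/3 (P(d, m) = -(2*(-3) - 1)/3 = -(-6 - 1)/3 = -1/3*(-7) = 7/3)
f = -56/3 (f = (-3 - 5)*(7/3) = -8*7/3 = -56/3 ≈ -18.667)
(-3*(-3) + f)*6 = (-3*(-3) - 56/3)*6 = (9 - 56/3)*6 = -29/3*6 = -58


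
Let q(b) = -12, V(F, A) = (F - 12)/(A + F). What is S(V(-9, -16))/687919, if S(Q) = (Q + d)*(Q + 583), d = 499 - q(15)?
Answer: 186770416/429949375 ≈ 0.43440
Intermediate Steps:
V(F, A) = (-12 + F)/(A + F)
d = 511 (d = 499 - 1*(-12) = 499 + 12 = 511)
S(Q) = (511 + Q)*(583 + Q) (S(Q) = (Q + 511)*(Q + 583) = (511 + Q)*(583 + Q))
S(V(-9, -16))/687919 = (297913 + ((-12 - 9)/(-16 - 9))² + 1094*((-12 - 9)/(-16 - 9)))/687919 = (297913 + (-21/(-25))² + 1094*(-21/(-25)))*(1/687919) = (297913 + (-1/25*(-21))² + 1094*(-1/25*(-21)))*(1/687919) = (297913 + (21/25)² + 1094*(21/25))*(1/687919) = (297913 + 441/625 + 22974/25)*(1/687919) = (186770416/625)*(1/687919) = 186770416/429949375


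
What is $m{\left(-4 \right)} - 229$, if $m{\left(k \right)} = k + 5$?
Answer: $-228$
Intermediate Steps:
$m{\left(k \right)} = 5 + k$
$m{\left(-4 \right)} - 229 = \left(5 - 4\right) - 229 = 1 - 229 = -228$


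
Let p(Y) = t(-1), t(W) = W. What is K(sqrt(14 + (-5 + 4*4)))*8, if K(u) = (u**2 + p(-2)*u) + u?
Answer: 200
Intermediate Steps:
p(Y) = -1
K(u) = u**2 (K(u) = (u**2 - u) + u = u**2)
K(sqrt(14 + (-5 + 4*4)))*8 = (sqrt(14 + (-5 + 4*4)))**2*8 = (sqrt(14 + (-5 + 16)))**2*8 = (sqrt(14 + 11))**2*8 = (sqrt(25))**2*8 = 5**2*8 = 25*8 = 200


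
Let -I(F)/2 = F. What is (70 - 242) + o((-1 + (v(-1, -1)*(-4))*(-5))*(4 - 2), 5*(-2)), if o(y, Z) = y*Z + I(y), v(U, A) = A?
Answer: 332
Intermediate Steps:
I(F) = -2*F
o(y, Z) = -2*y + Z*y (o(y, Z) = y*Z - 2*y = Z*y - 2*y = -2*y + Z*y)
(70 - 242) + o((-1 + (v(-1, -1)*(-4))*(-5))*(4 - 2), 5*(-2)) = (70 - 242) + ((-1 - 1*(-4)*(-5))*(4 - 2))*(-2 + 5*(-2)) = -172 + ((-1 + 4*(-5))*2)*(-2 - 10) = -172 + ((-1 - 20)*2)*(-12) = -172 - 21*2*(-12) = -172 - 42*(-12) = -172 + 504 = 332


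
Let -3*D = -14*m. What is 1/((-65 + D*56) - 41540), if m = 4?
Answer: -3/121679 ≈ -2.4655e-5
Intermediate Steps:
D = 56/3 (D = -(-14)*4/3 = -⅓*(-56) = 56/3 ≈ 18.667)
1/((-65 + D*56) - 41540) = 1/((-65 + (56/3)*56) - 41540) = 1/((-65 + 3136/3) - 41540) = 1/(2941/3 - 41540) = 1/(-121679/3) = -3/121679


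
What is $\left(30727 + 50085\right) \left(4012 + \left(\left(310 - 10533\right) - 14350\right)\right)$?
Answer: $-1661575532$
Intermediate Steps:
$\left(30727 + 50085\right) \left(4012 + \left(\left(310 - 10533\right) - 14350\right)\right) = 80812 \left(4012 - 24573\right) = 80812 \left(-20561\right) = -1661575532$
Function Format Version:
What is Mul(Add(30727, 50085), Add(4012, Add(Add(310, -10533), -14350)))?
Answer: -1661575532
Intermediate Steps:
Mul(Add(30727, 50085), Add(4012, Add(Add(310, -10533), -14350))) = Mul(80812, Add(4012, Add(-10223, -14350))) = Mul(80812, Add(4012, -24573)) = Mul(80812, -20561) = -1661575532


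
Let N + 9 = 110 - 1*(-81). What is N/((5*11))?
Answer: 182/55 ≈ 3.3091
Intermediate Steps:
N = 182 (N = -9 + (110 - 1*(-81)) = -9 + (110 + 81) = -9 + 191 = 182)
N/((5*11)) = 182/((5*11)) = 182/55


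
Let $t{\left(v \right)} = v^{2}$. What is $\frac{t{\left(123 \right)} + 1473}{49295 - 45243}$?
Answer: $\frac{8301}{2026} \approx 4.0972$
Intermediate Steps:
$\frac{t{\left(123 \right)} + 1473}{49295 - 45243} = \frac{123^{2} + 1473}{49295 - 45243} = \frac{15129 + 1473}{4052} = 16602 \cdot \frac{1}{4052} = \frac{8301}{2026}$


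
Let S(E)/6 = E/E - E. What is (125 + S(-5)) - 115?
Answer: 46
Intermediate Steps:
S(E) = 6 - 6*E (S(E) = 6*(E/E - E) = 6*(1 - E) = 6 - 6*E)
(125 + S(-5)) - 115 = (125 + (6 - 6*(-5))) - 115 = (125 + (6 + 30)) - 115 = (125 + 36) - 115 = 161 - 115 = 46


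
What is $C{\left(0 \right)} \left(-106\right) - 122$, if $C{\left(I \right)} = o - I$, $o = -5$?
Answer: $408$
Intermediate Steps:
$C{\left(I \right)} = -5 - I$
$C{\left(0 \right)} \left(-106\right) - 122 = \left(-5 - 0\right) \left(-106\right) - 122 = \left(-5 + 0\right) \left(-106\right) - 122 = \left(-5\right) \left(-106\right) - 122 = 530 - 122 = 408$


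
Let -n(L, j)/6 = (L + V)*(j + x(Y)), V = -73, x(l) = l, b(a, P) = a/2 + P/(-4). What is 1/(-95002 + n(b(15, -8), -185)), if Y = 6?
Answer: -1/163201 ≈ -6.1274e-6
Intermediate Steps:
b(a, P) = a/2 - P/4 (b(a, P) = a*(1/2) + P*(-1/4) = a/2 - P/4)
n(L, j) = -6*(-73 + L)*(6 + j) (n(L, j) = -6*(L - 73)*(j + 6) = -6*(-73 + L)*(6 + j))
1/(-95002 + n(b(15, -8), -185)) = 1/(-95002 + (2628 - 36*((1/2)*15 - 1/4*(-8)) + 438*(-185) - 6*((1/2)*15 - 1/4*(-8))*(-185))) = 1/(-95002 + (2628 - 36*(15/2 + 2) - 81030 - 6*(15/2 + 2)*(-185))) = 1/(-95002 + (2628 - 36*19/2 - 81030 - 6*19/2*(-185))) = 1/(-95002 + (2628 - 342 - 81030 + 10545)) = 1/(-95002 - 68199) = 1/(-163201) = -1/163201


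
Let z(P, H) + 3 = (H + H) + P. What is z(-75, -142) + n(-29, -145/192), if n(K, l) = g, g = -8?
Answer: -370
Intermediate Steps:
n(K, l) = -8
z(P, H) = -3 + P + 2*H (z(P, H) = -3 + ((H + H) + P) = -3 + (2*H + P) = -3 + (P + 2*H) = -3 + P + 2*H)
z(-75, -142) + n(-29, -145/192) = (-3 - 75 + 2*(-142)) - 8 = (-3 - 75 - 284) - 8 = -362 - 8 = -370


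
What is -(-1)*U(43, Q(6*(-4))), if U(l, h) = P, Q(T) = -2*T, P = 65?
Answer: 65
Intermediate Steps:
U(l, h) = 65
-(-1)*U(43, Q(6*(-4))) = -(-1)*65 = -1*(-65) = 65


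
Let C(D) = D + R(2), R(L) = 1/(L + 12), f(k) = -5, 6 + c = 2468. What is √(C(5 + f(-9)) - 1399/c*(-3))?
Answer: √131883185/8617 ≈ 1.3327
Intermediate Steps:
c = 2462 (c = -6 + 2468 = 2462)
R(L) = 1/(12 + L)
C(D) = 1/14 + D (C(D) = D + 1/(12 + 2) = D + 1/14 = 1/14 + D)
√(C(5 + f(-9)) - 1399/c*(-3)) = √((1/14 + (5 - 5)) - 1399/2462*(-3)) = √((1/14 + 0) - 1399*1/2462*(-3)) = √(1/14 - 1399/2462*(-3)) = √(1/14 + 4197/2462) = √(15305/8617) = √131883185/8617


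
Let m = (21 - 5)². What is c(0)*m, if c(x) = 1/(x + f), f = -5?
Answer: -256/5 ≈ -51.200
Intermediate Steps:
m = 256 (m = 16² = 256)
c(x) = 1/(-5 + x) (c(x) = 1/(x - 5) = 1/(-5 + x))
c(0)*m = 256/(-5 + 0) = 256/(-5) = -⅕*256 = -256/5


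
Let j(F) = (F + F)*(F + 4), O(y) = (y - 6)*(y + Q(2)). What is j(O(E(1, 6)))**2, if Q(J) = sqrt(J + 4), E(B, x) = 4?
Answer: 26368 + 10752*sqrt(6) ≈ 52705.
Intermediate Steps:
Q(J) = sqrt(4 + J)
O(y) = (-6 + y)*(y + sqrt(6)) (O(y) = (y - 6)*(y + sqrt(4 + 2)) = (-6 + y)*(y + sqrt(6)))
j(F) = 2*F*(4 + F) (j(F) = (2*F)*(4 + F) = 2*F*(4 + F))
j(O(E(1, 6)))**2 = (2*(4**2 - 6*4 - 6*sqrt(6) + 4*sqrt(6))*(4 + (4**2 - 6*4 - 6*sqrt(6) + 4*sqrt(6))))**2 = (2*(16 - 24 - 6*sqrt(6) + 4*sqrt(6))*(4 + (16 - 24 - 6*sqrt(6) + 4*sqrt(6))))**2 = (2*(-8 - 2*sqrt(6))*(4 + (-8 - 2*sqrt(6))))**2 = (2*(-8 - 2*sqrt(6))*(-4 - 2*sqrt(6)))**2 = 4*(-8 - 2*sqrt(6))**2*(-4 - 2*sqrt(6))**2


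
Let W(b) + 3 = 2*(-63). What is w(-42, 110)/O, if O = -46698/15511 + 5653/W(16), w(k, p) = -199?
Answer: 398182881/93707725 ≈ 4.2492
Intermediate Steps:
W(b) = -129 (W(b) = -3 + 2*(-63) = -3 - 126 = -129)
O = -93707725/2000919 (O = -46698/15511 + 5653/(-129) = -46698*1/15511 + 5653*(-1/129) = -46698/15511 - 5653/129 = -93707725/2000919 ≈ -46.832)
w(-42, 110)/O = -199/(-93707725/2000919) = -199*(-2000919/93707725) = 398182881/93707725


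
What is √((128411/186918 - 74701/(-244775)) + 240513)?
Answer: √20138944626492093002379234/9150570690 ≈ 490.42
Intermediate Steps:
√((128411/186918 - 74701/(-244775)) + 240513) = √((128411*(1/186918) - 74701*(-1/244775)) + 240513) = √((128411/186918 + 74701/244775) + 240513) = √(45394764043/45752853450 + 240513) = √(11004201436583893/45752853450) = √20138944626492093002379234/9150570690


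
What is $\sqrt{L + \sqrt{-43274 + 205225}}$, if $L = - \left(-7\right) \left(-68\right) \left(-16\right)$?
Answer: $\sqrt{7616 + \sqrt{161951}} \approx 89.546$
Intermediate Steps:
$L = 7616$ ($L = - 476 \left(-16\right) = \left(-1\right) \left(-7616\right) = 7616$)
$\sqrt{L + \sqrt{-43274 + 205225}} = \sqrt{7616 + \sqrt{-43274 + 205225}} = \sqrt{7616 + \sqrt{161951}}$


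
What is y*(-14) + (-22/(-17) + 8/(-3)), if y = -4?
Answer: 2786/51 ≈ 54.627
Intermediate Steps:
y*(-14) + (-22/(-17) + 8/(-3)) = -4*(-14) + (-22/(-17) + 8/(-3)) = 56 + (-22*(-1/17) + 8*(-⅓)) = 56 + (22/17 - 8/3) = 56 - 70/51 = 2786/51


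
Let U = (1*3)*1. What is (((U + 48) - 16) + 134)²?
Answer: 28561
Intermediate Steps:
U = 3 (U = 3*1 = 3)
(((U + 48) - 16) + 134)² = (((3 + 48) - 16) + 134)² = ((51 - 16) + 134)² = (35 + 134)² = 169² = 28561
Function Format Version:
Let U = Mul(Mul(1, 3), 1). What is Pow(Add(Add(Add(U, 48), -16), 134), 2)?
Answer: 28561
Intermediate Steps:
U = 3 (U = Mul(3, 1) = 3)
Pow(Add(Add(Add(U, 48), -16), 134), 2) = Pow(Add(Add(Add(3, 48), -16), 134), 2) = Pow(Add(Add(51, -16), 134), 2) = Pow(Add(35, 134), 2) = Pow(169, 2) = 28561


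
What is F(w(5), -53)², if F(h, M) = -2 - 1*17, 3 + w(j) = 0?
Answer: 361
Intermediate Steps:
w(j) = -3 (w(j) = -3 + 0 = -3)
F(h, M) = -19 (F(h, M) = -2 - 17 = -19)
F(w(5), -53)² = (-19)² = 361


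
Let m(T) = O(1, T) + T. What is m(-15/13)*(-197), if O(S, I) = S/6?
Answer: 15169/78 ≈ 194.47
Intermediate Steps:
O(S, I) = S/6 (O(S, I) = S*(⅙) = S/6)
m(T) = ⅙ + T (m(T) = (⅙)*1 + T = ⅙ + T)
m(-15/13)*(-197) = (⅙ - 15/13)*(-197) = -77/78*(-197) = 15169/78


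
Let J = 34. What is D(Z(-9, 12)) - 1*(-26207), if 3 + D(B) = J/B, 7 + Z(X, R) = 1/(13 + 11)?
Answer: 4375252/167 ≈ 26199.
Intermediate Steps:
Z(X, R) = -167/24 (Z(X, R) = -7 + 1/(13 + 11) = -7 + 1/24 = -167/24)
D(B) = -3 + 34/B
D(Z(-9, 12)) - 1*(-26207) = (-3 + 34/(-167/24)) - 1*(-26207) = (-3 + 34*(-24/167)) + 26207 = (-3 - 816/167) + 26207 = -1317/167 + 26207 = 4375252/167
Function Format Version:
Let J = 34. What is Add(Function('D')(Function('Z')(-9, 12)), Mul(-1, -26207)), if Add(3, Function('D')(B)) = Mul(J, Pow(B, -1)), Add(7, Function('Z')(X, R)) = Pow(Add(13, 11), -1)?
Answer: Rational(4375252, 167) ≈ 26199.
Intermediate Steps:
Function('Z')(X, R) = Rational(-167, 24) (Function('Z')(X, R) = Add(-7, Pow(Add(13, 11), -1)) = Add(-7, Pow(24, -1)) = Add(-7, Rational(1, 24)) = Rational(-167, 24))
Function('D')(B) = Add(-3, Mul(34, Pow(B, -1)))
Add(Function('D')(Function('Z')(-9, 12)), Mul(-1, -26207)) = Add(Add(-3, Mul(34, Pow(Rational(-167, 24), -1))), Mul(-1, -26207)) = Add(Add(-3, Mul(34, Rational(-24, 167))), 26207) = Add(Add(-3, Rational(-816, 167)), 26207) = Add(Rational(-1317, 167), 26207) = Rational(4375252, 167)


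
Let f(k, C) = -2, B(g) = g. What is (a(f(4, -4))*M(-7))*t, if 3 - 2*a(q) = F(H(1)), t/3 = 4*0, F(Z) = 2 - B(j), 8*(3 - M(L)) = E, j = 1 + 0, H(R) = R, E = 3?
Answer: 0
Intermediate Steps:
j = 1
M(L) = 21/8 (M(L) = 3 - ⅛*3 = 3 - 3/8 = 21/8)
F(Z) = 1 (F(Z) = 2 - 1*1 = 2 - 1 = 1)
t = 0 (t = 3*(4*0) = 3*0 = 0)
a(q) = 1 (a(q) = 3/2 - ½*1 = 3/2 - ½ = 1)
(a(f(4, -4))*M(-7))*t = (1*(21/8))*0 = (21/8)*0 = 0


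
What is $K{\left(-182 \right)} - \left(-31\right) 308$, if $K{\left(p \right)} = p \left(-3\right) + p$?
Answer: $9912$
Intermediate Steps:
$K{\left(p \right)} = - 2 p$ ($K{\left(p \right)} = - 3 p + p = - 2 p$)
$K{\left(-182 \right)} - \left(-31\right) 308 = \left(-2\right) \left(-182\right) - \left(-31\right) 308 = 364 - -9548 = 364 + 9548 = 9912$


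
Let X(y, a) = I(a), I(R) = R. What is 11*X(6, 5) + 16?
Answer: 71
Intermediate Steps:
X(y, a) = a
11*X(6, 5) + 16 = 11*5 + 16 = 55 + 16 = 71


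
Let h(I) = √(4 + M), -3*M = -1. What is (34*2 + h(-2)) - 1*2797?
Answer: -2729 + √39/3 ≈ -2726.9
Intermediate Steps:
M = ⅓ (M = -⅓*(-1) = ⅓ ≈ 0.33333)
h(I) = √39/3 (h(I) = √(4 + ⅓) = √(13/3) = √39/3)
(34*2 + h(-2)) - 1*2797 = (34*2 + √39/3) - 1*2797 = (68 + √39/3) - 2797 = -2729 + √39/3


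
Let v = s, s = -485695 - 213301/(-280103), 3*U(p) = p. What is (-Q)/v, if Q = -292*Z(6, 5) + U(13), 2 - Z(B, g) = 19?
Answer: 4174935215/408133239852 ≈ 0.010229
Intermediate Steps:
U(p) = p/3
Z(B, g) = -17 (Z(B, g) = 2 - 1*19 = 2 - 19 = -17)
s = -136044413284/280103 (s = -485695 - 213301*(-1/280103) = -485695 + 213301/280103 = -136044413284/280103 ≈ -4.8569e+5)
Q = 14905/3 (Q = -292*(-17) + (1/3)*13 = 4964 + 13/3 = 14905/3 ≈ 4968.3)
v = -136044413284/280103 ≈ -4.8569e+5
(-Q)/v = (-1*14905/3)/(-136044413284/280103) = -14905/3*(-280103/136044413284) = 4174935215/408133239852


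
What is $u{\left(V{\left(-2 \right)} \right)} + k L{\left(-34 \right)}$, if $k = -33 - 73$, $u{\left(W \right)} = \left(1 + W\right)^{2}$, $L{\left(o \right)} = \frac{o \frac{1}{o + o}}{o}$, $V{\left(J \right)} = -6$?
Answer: $\frac{903}{34} \approx 26.559$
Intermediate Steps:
$L{\left(o \right)} = \frac{1}{2 o}$ ($L{\left(o \right)} = \frac{o \frac{1}{2 o}}{o} = \frac{1}{2 o}$)
$k = -106$ ($k = -33 - 73 = -106$)
$u{\left(V{\left(-2 \right)} \right)} + k L{\left(-34 \right)} = \left(1 - 6\right)^{2} - 106 \frac{1}{2 \left(-34\right)} = \left(-5\right)^{2} - 106 \cdot \frac{1}{2} \left(- \frac{1}{34}\right) = 25 - - \frac{53}{34} = 25 + \frac{53}{34} = \frac{903}{34}$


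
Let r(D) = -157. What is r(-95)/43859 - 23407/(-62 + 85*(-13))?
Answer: 1026424394/51183453 ≈ 20.054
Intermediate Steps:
r(-95)/43859 - 23407/(-62 + 85*(-13)) = -157/43859 - 23407/(-62 + 85*(-13)) = -157*1/43859 - 23407/(-62 - 1105) = -157/43859 - 23407/(-1167) = -157/43859 - 23407*(-1/1167) = -157/43859 + 23407/1167 = 1026424394/51183453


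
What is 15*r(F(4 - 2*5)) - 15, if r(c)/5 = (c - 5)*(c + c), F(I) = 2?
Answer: -915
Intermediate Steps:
r(c) = 10*c*(-5 + c) (r(c) = 5*((c - 5)*(c + c)) = 5*((-5 + c)*(2*c)) = 5*(2*c*(-5 + c)) = 10*c*(-5 + c))
15*r(F(4 - 2*5)) - 15 = 15*(10*2*(-5 + 2)) - 15 = 15*(10*2*(-3)) - 15 = 15*(-60) - 15 = -900 - 15 = -915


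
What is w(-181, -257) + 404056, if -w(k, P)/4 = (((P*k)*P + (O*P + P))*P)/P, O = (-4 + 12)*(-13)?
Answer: 48117648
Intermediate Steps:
O = -104 (O = 8*(-13) = -104)
w(k, P) = 412*P - 4*k*P² (w(k, P) = -4*((P*k)*P + (-104*P + P))*P/P = -4*(k*P² - 103*P)*P/P = -4*(-103*P + k*P²)*P/P = -4*P*(-103*P + k*P²)/P = -4*(-103*P + k*P²) = 412*P - 4*k*P²)
w(-181, -257) + 404056 = 4*(-257)*(103 - 1*(-257)*(-181)) + 404056 = 4*(-257)*(103 - 46517) + 404056 = 4*(-257)*(-46414) + 404056 = 47713592 + 404056 = 48117648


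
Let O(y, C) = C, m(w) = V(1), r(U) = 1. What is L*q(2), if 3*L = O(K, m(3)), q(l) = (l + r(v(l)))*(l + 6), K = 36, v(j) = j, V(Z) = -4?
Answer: -32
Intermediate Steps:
m(w) = -4
q(l) = (1 + l)*(6 + l) (q(l) = (l + 1)*(l + 6) = (1 + l)*(6 + l))
L = -4/3 (L = (⅓)*(-4) = -4/3 ≈ -1.3333)
L*q(2) = -4*(6 + 2² + 7*2)/3 = -4*(6 + 4 + 14)/3 = -4/3*24 = -32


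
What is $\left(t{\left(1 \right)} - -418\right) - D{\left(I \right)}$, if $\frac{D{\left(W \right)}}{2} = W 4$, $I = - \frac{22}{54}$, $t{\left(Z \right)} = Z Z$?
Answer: $\frac{11401}{27} \approx 422.26$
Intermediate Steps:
$t{\left(Z \right)} = Z^{2}$
$I = - \frac{11}{27}$ ($I = \left(-22\right) \frac{1}{54} = - \frac{11}{27} \approx -0.40741$)
$D{\left(W \right)} = 8 W$ ($D{\left(W \right)} = 2 W 4 = 2 \cdot 4 W = 8 W$)
$\left(t{\left(1 \right)} - -418\right) - D{\left(I \right)} = \left(1^{2} - -418\right) - 8 \left(- \frac{11}{27}\right) = \left(1 + 418\right) - - \frac{88}{27} = 419 + \frac{88}{27} = \frac{11401}{27}$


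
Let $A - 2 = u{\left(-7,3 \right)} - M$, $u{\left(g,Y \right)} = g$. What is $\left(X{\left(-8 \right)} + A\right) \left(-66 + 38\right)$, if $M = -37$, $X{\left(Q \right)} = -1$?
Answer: $-868$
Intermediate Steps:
$A = 32$ ($A = 2 - -30 = 2 + \left(-7 + 37\right) = 2 + 30 = 32$)
$\left(X{\left(-8 \right)} + A\right) \left(-66 + 38\right) = \left(-1 + 32\right) \left(-66 + 38\right) = 31 \left(-28\right) = -868$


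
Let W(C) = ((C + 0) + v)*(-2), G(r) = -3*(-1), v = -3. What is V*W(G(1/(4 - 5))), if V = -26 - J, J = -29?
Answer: 0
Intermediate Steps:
G(r) = 3
W(C) = 6 - 2*C (W(C) = ((C + 0) - 3)*(-2) = (C - 3)*(-2) = (-3 + C)*(-2) = 6 - 2*C)
V = 3 (V = -26 - 1*(-29) = -26 + 29 = 3)
V*W(G(1/(4 - 5))) = 3*(6 - 2*3) = 3*(6 - 6) = 3*0 = 0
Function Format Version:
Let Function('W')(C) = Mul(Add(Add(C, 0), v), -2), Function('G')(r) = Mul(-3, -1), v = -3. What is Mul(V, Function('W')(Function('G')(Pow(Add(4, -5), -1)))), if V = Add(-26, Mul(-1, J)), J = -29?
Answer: 0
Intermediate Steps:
Function('G')(r) = 3
Function('W')(C) = Add(6, Mul(-2, C)) (Function('W')(C) = Mul(Add(Add(C, 0), -3), -2) = Mul(Add(C, -3), -2) = Mul(Add(-3, C), -2) = Add(6, Mul(-2, C)))
V = 3 (V = Add(-26, Mul(-1, -29)) = Add(-26, 29) = 3)
Mul(V, Function('W')(Function('G')(Pow(Add(4, -5), -1)))) = Mul(3, Add(6, Mul(-2, 3))) = Mul(3, Add(6, -6)) = Mul(3, 0) = 0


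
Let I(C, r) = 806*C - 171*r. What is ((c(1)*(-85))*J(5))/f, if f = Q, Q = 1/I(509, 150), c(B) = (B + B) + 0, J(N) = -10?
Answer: 653826800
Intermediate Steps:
c(B) = 2*B (c(B) = 2*B + 0 = 2*B)
I(C, r) = -171*r + 806*C
Q = 1/384604 (Q = 1/(-171*150 + 806*509) = 1/(-25650 + 410254) = 1/384604 ≈ 2.6001e-6)
f = 1/384604 ≈ 2.6001e-6
((c(1)*(-85))*J(5))/f = (((2*1)*(-85))*(-10))/(1/384604) = ((2*(-85))*(-10))*384604 = -170*(-10)*384604 = 1700*384604 = 653826800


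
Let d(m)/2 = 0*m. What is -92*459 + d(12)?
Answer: -42228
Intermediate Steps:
d(m) = 0 (d(m) = 2*(0*m) = 2*0 = 0)
-92*459 + d(12) = -92*459 + 0 = -42228 + 0 = -42228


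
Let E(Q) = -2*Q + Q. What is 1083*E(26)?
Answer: -28158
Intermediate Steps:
E(Q) = -Q
1083*E(26) = 1083*(-1*26) = 1083*(-26) = -28158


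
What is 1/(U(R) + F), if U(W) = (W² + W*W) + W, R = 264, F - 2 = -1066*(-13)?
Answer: 1/153516 ≈ 6.5140e-6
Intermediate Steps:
F = 13860 (F = 2 - 1066*(-13) = 2 + 13858 = 13860)
U(W) = W + 2*W² (U(W) = (W² + W²) + W = 2*W² + W = W + 2*W²)
1/(U(R) + F) = 1/(264*(1 + 2*264) + 13860) = 1/(264*(1 + 528) + 13860) = 1/(264*529 + 13860) = 1/(139656 + 13860) = 1/153516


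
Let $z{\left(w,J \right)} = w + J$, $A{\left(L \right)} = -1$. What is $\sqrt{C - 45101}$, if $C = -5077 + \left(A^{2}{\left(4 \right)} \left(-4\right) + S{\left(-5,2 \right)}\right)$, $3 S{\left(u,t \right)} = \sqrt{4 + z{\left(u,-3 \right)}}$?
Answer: $\frac{\sqrt{-451638 + 6 i}}{3} \approx 0.001488 + 224.01 i$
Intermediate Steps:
$z{\left(w,J \right)} = J + w$
$S{\left(u,t \right)} = \frac{\sqrt{1 + u}}{3}$ ($S{\left(u,t \right)} = \frac{\sqrt{4 + \left(-3 + u\right)}}{3} = \frac{\sqrt{1 + u}}{3}$)
$C = -5081 + \frac{2 i}{3}$ ($C = -5077 + \left(\left(-1\right)^{2} \left(-4\right) + \frac{\sqrt{1 - 5}}{3}\right) = -5077 + \left(1 \left(-4\right) + \frac{\sqrt{-4}}{3}\right) = -5077 - \left(4 - \frac{2 i}{3}\right) = -5081 + \frac{2 i}{3} \approx -5081.0 + 0.66667 i$)
$\sqrt{C - 45101} = \sqrt{\left(-5081 + \frac{2 i}{3}\right) - 45101} = \sqrt{-50182 + \frac{2 i}{3}}$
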